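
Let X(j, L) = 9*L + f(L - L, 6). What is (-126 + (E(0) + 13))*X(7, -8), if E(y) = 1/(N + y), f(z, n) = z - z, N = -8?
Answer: 8145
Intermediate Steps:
f(z, n) = 0
X(j, L) = 9*L (X(j, L) = 9*L + 0 = 9*L)
E(y) = 1/(-8 + y)
(-126 + (E(0) + 13))*X(7, -8) = (-126 + (1/(-8 + 0) + 13))*(9*(-8)) = (-126 + (1/(-8) + 13))*(-72) = (-126 + (-⅛ + 13))*(-72) = (-126 + 103/8)*(-72) = -905/8*(-72) = 8145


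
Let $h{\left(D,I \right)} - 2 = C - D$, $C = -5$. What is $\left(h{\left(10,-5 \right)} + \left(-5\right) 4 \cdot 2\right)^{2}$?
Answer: $2809$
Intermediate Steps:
$h{\left(D,I \right)} = -3 - D$ ($h{\left(D,I \right)} = 2 - \left(5 + D\right) = -3 - D$)
$\left(h{\left(10,-5 \right)} + \left(-5\right) 4 \cdot 2\right)^{2} = \left(\left(-3 - 10\right) + \left(-5\right) 4 \cdot 2\right)^{2} = \left(\left(-3 - 10\right) - 40\right)^{2} = \left(-13 - 40\right)^{2} = \left(-53\right)^{2} = 2809$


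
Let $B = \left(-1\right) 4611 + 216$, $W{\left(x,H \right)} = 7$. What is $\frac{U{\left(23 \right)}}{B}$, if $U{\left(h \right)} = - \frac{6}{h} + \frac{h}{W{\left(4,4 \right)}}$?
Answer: $- \frac{487}{707595} \approx -0.00068825$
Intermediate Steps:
$B = -4395$ ($B = -4611 + 216 = -4395$)
$U{\left(h \right)} = - \frac{6}{h} + \frac{h}{7}$
$\frac{U{\left(23 \right)}}{B} = \frac{- \frac{6}{23} + \frac{1}{7} \cdot 23}{-4395} = \left(\left(-6\right) \frac{1}{23} + \frac{23}{7}\right) \left(- \frac{1}{4395}\right) = \left(- \frac{6}{23} + \frac{23}{7}\right) \left(- \frac{1}{4395}\right) = \frac{487}{161} \left(- \frac{1}{4395}\right) = - \frac{487}{707595}$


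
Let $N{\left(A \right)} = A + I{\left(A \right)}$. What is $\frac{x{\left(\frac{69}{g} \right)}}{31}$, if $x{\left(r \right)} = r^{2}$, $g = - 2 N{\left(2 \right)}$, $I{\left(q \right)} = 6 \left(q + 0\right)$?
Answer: $\frac{4761}{24304} \approx 0.19589$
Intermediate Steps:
$I{\left(q \right)} = 6 q$
$N{\left(A \right)} = 7 A$ ($N{\left(A \right)} = A + 6 A = 7 A$)
$g = -28$ ($g = - 2 \cdot 7 \cdot 2 = \left(-2\right) 14 = -28$)
$\frac{x{\left(\frac{69}{g} \right)}}{31} = \frac{\left(\frac{69}{-28}\right)^{2}}{31} = \left(69 \left(- \frac{1}{28}\right)\right)^{2} \cdot \frac{1}{31} = \left(- \frac{69}{28}\right)^{2} \cdot \frac{1}{31} = \frac{4761}{784} \cdot \frac{1}{31} = \frac{4761}{24304}$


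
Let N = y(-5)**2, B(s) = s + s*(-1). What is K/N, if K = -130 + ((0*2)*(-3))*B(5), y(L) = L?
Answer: -26/5 ≈ -5.2000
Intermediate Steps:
B(s) = 0 (B(s) = s - s = 0)
N = 25 (N = (-5)**2 = 25)
K = -130 (K = -130 + ((0*2)*(-3))*0 = -130 + (0*(-3))*0 = -130 + 0*0 = -130 + 0 = -130)
K/N = -130/25 = -130*1/25 = -26/5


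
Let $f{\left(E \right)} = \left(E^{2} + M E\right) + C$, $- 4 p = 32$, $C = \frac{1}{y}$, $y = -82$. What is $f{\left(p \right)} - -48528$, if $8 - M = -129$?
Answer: $\frac{3894671}{82} \approx 47496.0$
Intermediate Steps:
$M = 137$ ($M = 8 - -129 = 8 + 129 = 137$)
$C = - \frac{1}{82}$ ($C = \frac{1}{-82} = - \frac{1}{82} \approx -0.012195$)
$p = -8$ ($p = \left(- \frac{1}{4}\right) 32 = -8$)
$f{\left(E \right)} = - \frac{1}{82} + E^{2} + 137 E$ ($f{\left(E \right)} = \left(E^{2} + 137 E\right) - \frac{1}{82} = - \frac{1}{82} + E^{2} + 137 E$)
$f{\left(p \right)} - -48528 = \left(- \frac{1}{82} + \left(-8\right)^{2} + 137 \left(-8\right)\right) - -48528 = \left(- \frac{1}{82} + 64 - 1096\right) + 48528 = - \frac{84625}{82} + 48528 = \frac{3894671}{82}$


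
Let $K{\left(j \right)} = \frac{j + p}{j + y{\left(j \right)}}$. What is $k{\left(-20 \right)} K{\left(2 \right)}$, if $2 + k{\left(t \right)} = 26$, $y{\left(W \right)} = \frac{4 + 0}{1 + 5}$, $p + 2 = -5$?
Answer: $-45$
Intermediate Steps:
$p = -7$ ($p = -2 - 5 = -7$)
$y{\left(W \right)} = \frac{2}{3}$ ($y{\left(W \right)} = \frac{4}{6} = 4 \cdot \frac{1}{6} = \frac{2}{3}$)
$k{\left(t \right)} = 24$ ($k{\left(t \right)} = -2 + 26 = 24$)
$K{\left(j \right)} = \frac{-7 + j}{\frac{2}{3} + j}$ ($K{\left(j \right)} = \frac{j - 7}{j + \frac{2}{3}} = \frac{-7 + j}{\frac{2}{3} + j}$)
$k{\left(-20 \right)} K{\left(2 \right)} = 24 \frac{3 \left(-7 + 2\right)}{2 + 3 \cdot 2} = 24 \cdot 3 \frac{1}{2 + 6} \left(-5\right) = 24 \cdot 3 \cdot \frac{1}{8} \left(-5\right) = 24 \left(- \frac{15}{8}\right) = -45$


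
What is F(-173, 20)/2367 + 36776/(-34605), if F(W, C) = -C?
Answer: -9748988/9101115 ≈ -1.0712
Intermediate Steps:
F(-173, 20)/2367 + 36776/(-34605) = -1*20/2367 + 36776/(-34605) = -20*1/2367 + 36776*(-1/34605) = -20/2367 - 36776/34605 = -9748988/9101115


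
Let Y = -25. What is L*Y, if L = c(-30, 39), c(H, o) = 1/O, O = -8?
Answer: 25/8 ≈ 3.1250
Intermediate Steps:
c(H, o) = -1/8 (c(H, o) = 1/(-8) = -1/8)
L = -1/8 ≈ -0.12500
L*Y = -1/8*(-25) = 25/8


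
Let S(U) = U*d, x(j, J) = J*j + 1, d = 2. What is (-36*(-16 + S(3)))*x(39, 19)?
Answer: 267120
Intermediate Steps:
x(j, J) = 1 + J*j
S(U) = 2*U (S(U) = U*2 = 2*U)
(-36*(-16 + S(3)))*x(39, 19) = (-36*(-16 + 2*3))*(1 + 19*39) = (-36*(-16 + 6))*(1 + 741) = -36*(-10)*742 = 360*742 = 267120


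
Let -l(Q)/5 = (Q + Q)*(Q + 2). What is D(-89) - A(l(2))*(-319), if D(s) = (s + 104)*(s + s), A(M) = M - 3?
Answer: -29147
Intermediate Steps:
l(Q) = -10*Q*(2 + Q) (l(Q) = -5*(Q + Q)*(Q + 2) = -5*2*Q*(2 + Q) = -10*Q*(2 + Q))
A(M) = -3 + M
D(s) = 2*s*(104 + s) (D(s) = (104 + s)*(2*s) = 2*s*(104 + s))
D(-89) - A(l(2))*(-319) = 2*(-89)*(104 - 89) - (-3 - 10*2*(2 + 2))*(-319) = 2*(-89)*15 - (-3 - 10*2*4)*(-319) = -2670 - (-3 - 80)*(-319) = -2670 - (-83)*(-319) = -2670 - 1*26477 = -2670 - 26477 = -29147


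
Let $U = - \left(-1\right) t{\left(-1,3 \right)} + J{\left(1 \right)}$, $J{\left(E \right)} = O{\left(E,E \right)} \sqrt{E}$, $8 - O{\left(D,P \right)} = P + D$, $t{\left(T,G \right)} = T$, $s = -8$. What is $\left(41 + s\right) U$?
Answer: $165$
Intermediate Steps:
$O{\left(D,P \right)} = 8 - D - P$ ($O{\left(D,P \right)} = 8 - \left(P + D\right) = 8 - \left(D + P\right) = 8 - D - P$)
$J{\left(E \right)} = \sqrt{E} \left(8 - 2 E\right)$ ($J{\left(E \right)} = \left(8 - E - E\right) \sqrt{E} = \left(8 - 2 E\right) \sqrt{E} = \sqrt{E} \left(8 - 2 E\right)$)
$U = 5$ ($U = - \left(-1\right) \left(-1\right) + 2 \sqrt{1} \left(4 - 1\right) = \left(-1\right) 1 + 2 \cdot 1 \left(4 - 1\right) = -1 + 2 \cdot 1 \cdot 3 = -1 + 6 = 5$)
$\left(41 + s\right) U = \left(41 - 8\right) 5 = 33 \cdot 5 = 165$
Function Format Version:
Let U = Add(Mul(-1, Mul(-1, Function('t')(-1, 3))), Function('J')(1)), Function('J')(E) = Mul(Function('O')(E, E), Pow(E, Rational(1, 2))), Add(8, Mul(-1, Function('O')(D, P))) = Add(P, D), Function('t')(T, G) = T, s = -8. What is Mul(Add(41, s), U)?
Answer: 165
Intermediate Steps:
Function('O')(D, P) = Add(8, Mul(-1, D), Mul(-1, P)) (Function('O')(D, P) = Add(8, Mul(-1, Add(P, D))) = Add(8, Mul(-1, Add(D, P))) = Add(8, Add(Mul(-1, D), Mul(-1, P))) = Add(8, Mul(-1, D), Mul(-1, P)))
Function('J')(E) = Mul(Pow(E, Rational(1, 2)), Add(8, Mul(-2, E))) (Function('J')(E) = Mul(Add(8, Mul(-1, E), Mul(-1, E)), Pow(E, Rational(1, 2))) = Mul(Add(8, Mul(-2, E)), Pow(E, Rational(1, 2))) = Mul(Pow(E, Rational(1, 2)), Add(8, Mul(-2, E))))
U = 5 (U = Add(Mul(-1, Mul(-1, -1)), Mul(2, Pow(1, Rational(1, 2)), Add(4, Mul(-1, 1)))) = Add(Mul(-1, 1), Mul(2, 1, Add(4, -1))) = Add(-1, Mul(2, 1, 3)) = Add(-1, 6) = 5)
Mul(Add(41, s), U) = Mul(Add(41, -8), 5) = Mul(33, 5) = 165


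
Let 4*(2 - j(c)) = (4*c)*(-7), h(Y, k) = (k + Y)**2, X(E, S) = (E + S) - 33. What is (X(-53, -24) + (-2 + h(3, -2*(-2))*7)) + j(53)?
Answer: 604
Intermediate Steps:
X(E, S) = -33 + E + S
h(Y, k) = (Y + k)**2
j(c) = 2 + 7*c (j(c) = 2 - 4*c*(-7)/4 = 2 - (-7)*c = 2 + 7*c)
(X(-53, -24) + (-2 + h(3, -2*(-2))*7)) + j(53) = ((-33 - 53 - 24) + (-2 + (3 - 2*(-2))**2*7)) + (2 + 7*53) = (-110 + (-2 + (3 + 4)**2*7)) + (2 + 371) = (-110 + (-2 + 7**2*7)) + 373 = (-110 + (-2 + 49*7)) + 373 = (-110 + (-2 + 343)) + 373 = (-110 + 341) + 373 = 231 + 373 = 604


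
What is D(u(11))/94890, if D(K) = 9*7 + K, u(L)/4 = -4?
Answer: 47/94890 ≈ 0.00049531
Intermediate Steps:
u(L) = -16 (u(L) = 4*(-4) = -16)
D(K) = 63 + K
D(u(11))/94890 = (63 - 16)/94890 = 47*(1/94890) = 47/94890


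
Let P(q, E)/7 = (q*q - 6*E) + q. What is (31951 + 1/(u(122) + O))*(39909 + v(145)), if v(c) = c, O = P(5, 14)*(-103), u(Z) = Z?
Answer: 24991257852939/19528 ≈ 1.2798e+9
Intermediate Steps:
P(q, E) = -42*E + 7*q + 7*q² (P(q, E) = 7*((q*q - 6*E) + q) = 7*((q² - 6*E) + q) = 7*(q + q² - 6*E) = -42*E + 7*q + 7*q²)
O = 38934 (O = (-42*14 + 7*5 + 7*5²)*(-103) = (-588 + 35 + 7*25)*(-103) = (-588 + 35 + 175)*(-103) = -378*(-103) = 38934)
(31951 + 1/(u(122) + O))*(39909 + v(145)) = (31951 + 1/(122 + 38934))*(39909 + 145) = (31951 + 1/39056)*40054 = (1247878257/39056)*40054 = 24991257852939/19528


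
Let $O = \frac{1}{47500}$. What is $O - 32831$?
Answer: $- \frac{1559472499}{47500} \approx -32831.0$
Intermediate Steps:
$O = \frac{1}{47500} \approx 2.1053 \cdot 10^{-5}$
$O - 32831 = \frac{1}{47500} - 32831 = - \frac{1559472499}{47500}$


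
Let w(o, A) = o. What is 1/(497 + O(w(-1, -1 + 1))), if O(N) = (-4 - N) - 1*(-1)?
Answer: 1/495 ≈ 0.0020202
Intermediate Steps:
O(N) = -3 - N (O(N) = (-4 - N) + 1 = -3 - N)
1/(497 + O(w(-1, -1 + 1))) = 1/(497 + (-3 - 1*(-1))) = 1/(497 + (-3 + 1)) = 1/(497 - 2) = 1/495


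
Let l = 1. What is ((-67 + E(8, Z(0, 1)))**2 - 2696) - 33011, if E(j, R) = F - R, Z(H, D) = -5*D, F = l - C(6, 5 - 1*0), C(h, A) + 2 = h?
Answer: -31482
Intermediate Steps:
C(h, A) = -2 + h
F = -3 (F = 1 - (-2 + 6) = 1 - 1*4 = 1 - 4 = -3)
E(j, R) = -3 - R
((-67 + E(8, Z(0, 1)))**2 - 2696) - 33011 = ((-67 + (-3 - (-5)))**2 - 2696) - 33011 = ((-67 + (-3 - 1*(-5)))**2 - 2696) - 33011 = ((-67 + (-3 + 5))**2 - 2696) - 33011 = ((-67 + 2)**2 - 2696) - 33011 = ((-65)**2 - 2696) - 33011 = (4225 - 2696) - 33011 = 1529 - 33011 = -31482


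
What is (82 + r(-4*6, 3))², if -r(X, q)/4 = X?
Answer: 31684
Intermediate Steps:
r(X, q) = -4*X
(82 + r(-4*6, 3))² = (82 - (-16)*6)² = (82 - 4*(-24))² = (82 + 96)² = 178² = 31684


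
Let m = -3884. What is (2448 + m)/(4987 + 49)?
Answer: -359/1259 ≈ -0.28515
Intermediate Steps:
(2448 + m)/(4987 + 49) = (2448 - 3884)/(4987 + 49) = -1436/5036 = -1436*1/5036 = -359/1259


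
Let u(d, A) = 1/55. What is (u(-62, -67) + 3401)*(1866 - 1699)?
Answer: 31238352/55 ≈ 5.6797e+5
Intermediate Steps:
u(d, A) = 1/55
(u(-62, -67) + 3401)*(1866 - 1699) = (1/55 + 3401)*(1866 - 1699) = (187056/55)*167 = 31238352/55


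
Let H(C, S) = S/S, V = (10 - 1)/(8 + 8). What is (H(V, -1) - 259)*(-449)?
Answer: 115842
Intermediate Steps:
V = 9/16 ≈ 0.56250
H(C, S) = 1
(H(V, -1) - 259)*(-449) = (1 - 259)*(-449) = -258*(-449) = 115842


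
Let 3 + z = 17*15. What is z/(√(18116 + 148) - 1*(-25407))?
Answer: 2134188/215165795 - 168*√4566/215165795 ≈ 0.0098660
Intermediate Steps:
z = 252 (z = -3 + 17*15 = -3 + 255 = 252)
z/(√(18116 + 148) - 1*(-25407)) = 252/(√(18116 + 148) - 1*(-25407)) = 252/(√18264 + 25407) = 252/(2*√4566 + 25407) = 252/(25407 + 2*√4566)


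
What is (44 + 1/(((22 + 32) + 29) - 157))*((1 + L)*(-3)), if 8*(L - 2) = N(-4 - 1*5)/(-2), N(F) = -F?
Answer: -380835/1184 ≈ -321.65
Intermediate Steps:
L = 23/16 (L = 2 + (-(-4 - 1*5)/(-2))/8 = 2 + (-(-4 - 5)*(-1/2))/8 = 2 + (-1*(-9)*(-1/2))/8 = 2 + (9*(-1/2))/8 = 2 + (1/8)*(-9/2) = 2 - 9/16 = 23/16 ≈ 1.4375)
(44 + 1/(((22 + 32) + 29) - 157))*((1 + L)*(-3)) = (44 + 1/(((22 + 32) + 29) - 157))*((1 + 23/16)*(-3)) = (44 + 1/((54 + 29) - 157))*((39/16)*(-3)) = (44 + 1/(83 - 157))*(-117/16) = (44 + 1/(-74))*(-117/16) = (44 - 1/74)*(-117/16) = (3255/74)*(-117/16) = -380835/1184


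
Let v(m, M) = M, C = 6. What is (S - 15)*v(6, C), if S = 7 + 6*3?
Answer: 60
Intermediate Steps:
S = 25 (S = 7 + 18 = 25)
(S - 15)*v(6, C) = (25 - 15)*6 = 10*6 = 60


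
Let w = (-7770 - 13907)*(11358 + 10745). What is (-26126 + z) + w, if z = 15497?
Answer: -479137360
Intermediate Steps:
w = -479126731 (w = -21677*22103 = -479126731)
(-26126 + z) + w = (-26126 + 15497) - 479126731 = -10629 - 479126731 = -479137360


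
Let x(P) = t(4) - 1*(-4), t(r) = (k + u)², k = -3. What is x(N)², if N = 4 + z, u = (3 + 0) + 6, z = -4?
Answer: 1600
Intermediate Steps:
u = 9 (u = 3 + 6 = 9)
N = 0 (N = 4 - 4 = 0)
t(r) = 36 (t(r) = (-3 + 9)² = 6² = 36)
x(P) = 40 (x(P) = 36 - 1*(-4) = 36 + 4 = 40)
x(N)² = 40² = 1600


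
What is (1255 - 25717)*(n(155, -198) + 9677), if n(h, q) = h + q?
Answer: -235666908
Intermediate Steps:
(1255 - 25717)*(n(155, -198) + 9677) = (1255 - 25717)*((155 - 198) + 9677) = -24462*(-43 + 9677) = -24462*9634 = -235666908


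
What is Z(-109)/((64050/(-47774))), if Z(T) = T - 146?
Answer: 406079/2135 ≈ 190.20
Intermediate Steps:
Z(T) = -146 + T
Z(-109)/((64050/(-47774))) = (-146 - 109)/((64050/(-47774))) = -255/(64050*(-1/47774)) = -255/(-32025/23887) = -255*(-23887/32025) = 406079/2135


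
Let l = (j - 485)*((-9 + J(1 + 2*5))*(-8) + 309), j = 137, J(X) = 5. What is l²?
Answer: 14082094224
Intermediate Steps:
l = -118668 (l = (137 - 485)*((-9 + 5)*(-8) + 309) = -348*(-4*(-8) + 309) = -348*(32 + 309) = -348*341 = -118668)
l² = (-118668)² = 14082094224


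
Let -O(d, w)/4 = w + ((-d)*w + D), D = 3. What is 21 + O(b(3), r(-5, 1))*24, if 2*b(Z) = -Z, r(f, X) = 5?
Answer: -1467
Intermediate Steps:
b(Z) = -Z/2 (b(Z) = (-Z)/2 = -Z/2)
O(d, w) = -12 - 4*w + 4*d*w (O(d, w) = -4*(w + ((-d)*w + 3)) = -4*(w + (-d*w + 3)) = -4*(w + (3 - d*w)) = -4*(3 + w - d*w) = -12 - 4*w + 4*d*w)
21 + O(b(3), r(-5, 1))*24 = 21 + (-12 - 4*5 + 4*(-½*3)*5)*24 = 21 + (-12 - 20 + 4*(-3/2)*5)*24 = 21 + (-12 - 20 - 30)*24 = 21 - 62*24 = 21 - 1488 = -1467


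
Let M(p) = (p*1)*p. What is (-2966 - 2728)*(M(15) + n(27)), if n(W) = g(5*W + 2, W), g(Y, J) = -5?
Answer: -1252680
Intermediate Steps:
M(p) = p**2 (M(p) = p*p = p**2)
n(W) = -5
(-2966 - 2728)*(M(15) + n(27)) = (-2966 - 2728)*(15**2 - 5) = -5694*(225 - 5) = -5694*220 = -1252680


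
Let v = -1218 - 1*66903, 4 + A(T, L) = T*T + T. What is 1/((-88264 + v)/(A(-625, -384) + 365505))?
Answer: -755501/156385 ≈ -4.8310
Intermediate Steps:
A(T, L) = -4 + T + T**2 (A(T, L) = -4 + (T*T + T) = -4 + (T**2 + T) = -4 + (T + T**2) = -4 + T + T**2)
v = -68121 (v = -1218 - 66903 = -68121)
1/((-88264 + v)/(A(-625, -384) + 365505)) = 1/((-88264 - 68121)/((-4 - 625 + (-625)**2) + 365505)) = 1/(-156385/((-4 - 625 + 390625) + 365505)) = 1/(-156385/(389996 + 365505)) = 1/(-156385/755501) = -755501/156385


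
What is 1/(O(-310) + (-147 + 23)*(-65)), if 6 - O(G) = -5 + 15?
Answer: 1/8056 ≈ 0.00012413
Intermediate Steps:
O(G) = -4 (O(G) = 6 - (-5 + 15) = 6 - 1*10 = 6 - 10 = -4)
1/(O(-310) + (-147 + 23)*(-65)) = 1/(-4 + (-147 + 23)*(-65)) = 1/(-4 - 124*(-65)) = 1/(-4 + 8060) = 1/8056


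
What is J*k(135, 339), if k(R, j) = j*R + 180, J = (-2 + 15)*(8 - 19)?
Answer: -6570135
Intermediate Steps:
J = -143 (J = 13*(-11) = -143)
k(R, j) = 180 + R*j (k(R, j) = R*j + 180 = 180 + R*j)
J*k(135, 339) = -143*(180 + 135*339) = -143*(180 + 45765) = -143*45945 = -6570135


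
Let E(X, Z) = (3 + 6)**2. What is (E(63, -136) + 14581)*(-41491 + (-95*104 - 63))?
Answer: -754125308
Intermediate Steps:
E(X, Z) = 81 (E(X, Z) = 9**2 = 81)
(E(63, -136) + 14581)*(-41491 + (-95*104 - 63)) = (81 + 14581)*(-41491 + (-95*104 - 63)) = 14662*(-41491 + (-9880 - 63)) = 14662*(-41491 - 9943) = 14662*(-51434) = -754125308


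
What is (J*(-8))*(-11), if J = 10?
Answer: 880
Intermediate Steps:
(J*(-8))*(-11) = (10*(-8))*(-11) = -80*(-11) = 880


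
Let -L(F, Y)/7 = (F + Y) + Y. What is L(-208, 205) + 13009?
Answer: 11595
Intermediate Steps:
L(F, Y) = -14*Y - 7*F (L(F, Y) = -7*((F + Y) + Y) = -7*(F + 2*Y) = -14*Y - 7*F)
L(-208, 205) + 13009 = (-14*205 - 7*(-208)) + 13009 = (-2870 + 1456) + 13009 = -1414 + 13009 = 11595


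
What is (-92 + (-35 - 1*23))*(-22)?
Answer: 3300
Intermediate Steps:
(-92 + (-35 - 1*23))*(-22) = (-92 + (-35 - 23))*(-22) = (-92 - 58)*(-22) = -150*(-22) = 3300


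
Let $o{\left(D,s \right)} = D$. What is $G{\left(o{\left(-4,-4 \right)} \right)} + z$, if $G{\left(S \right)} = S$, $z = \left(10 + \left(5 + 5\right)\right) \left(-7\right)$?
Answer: $-144$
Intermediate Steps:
$z = -140$ ($z = \left(10 + 10\right) \left(-7\right) = 20 \left(-7\right) = -140$)
$G{\left(o{\left(-4,-4 \right)} \right)} + z = -4 - 140 = -144$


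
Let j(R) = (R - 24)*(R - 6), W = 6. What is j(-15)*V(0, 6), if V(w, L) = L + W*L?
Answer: 34398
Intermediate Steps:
V(w, L) = 7*L (V(w, L) = L + 6*L = 7*L)
j(R) = (-24 + R)*(-6 + R)
j(-15)*V(0, 6) = (144 + (-15)² - 30*(-15))*(7*6) = (144 + 225 + 450)*42 = 819*42 = 34398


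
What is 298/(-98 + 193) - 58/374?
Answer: 52971/17765 ≈ 2.9818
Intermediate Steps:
298/(-98 + 193) - 58/374 = 298/95 - 58*1/374 = 298*(1/95) - 29/187 = 298/95 - 29/187 = 52971/17765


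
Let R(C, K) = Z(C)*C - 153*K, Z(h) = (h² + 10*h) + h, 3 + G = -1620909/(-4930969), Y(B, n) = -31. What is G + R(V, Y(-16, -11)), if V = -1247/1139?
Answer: 2036804560345239949/428602325481283 ≈ 4752.2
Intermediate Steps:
G = -13171998/4930969 (G = -3 - 1620909/(-4930969) = -3 - 1620909*(-1/4930969) = -3 + 1620909/4930969 = -13171998/4930969 ≈ -2.6713)
V = -1247/1139 (V = -1247*1/1139 = -1247/1139 ≈ -1.0948)
Z(h) = h² + 11*h
R(C, K) = -153*K + C²*(11 + C) (R(C, K) = (C*(11 + C))*C - 153*K = C²*(11 + C) - 153*K = -153*K + C²*(11 + C))
G + R(V, Y(-16, -11)) = -13171998/4930969 + (-153*(-31) + (-1247/1139)²*(11 - 1247/1139)) = -13171998/4930969 + (4743 + (1555009/1297321)*(11282/1139)) = -13171998/4930969 + (4743 + 17543611538/1477648619) = -13171998/4930969 + 7026031011455/1477648619 = 2036804560345239949/428602325481283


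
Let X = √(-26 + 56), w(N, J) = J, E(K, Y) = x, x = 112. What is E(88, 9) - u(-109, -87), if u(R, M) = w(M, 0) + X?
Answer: 112 - √30 ≈ 106.52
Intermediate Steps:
E(K, Y) = 112
X = √30 ≈ 5.4772
u(R, M) = √30 (u(R, M) = 0 + √30 = √30)
E(88, 9) - u(-109, -87) = 112 - √30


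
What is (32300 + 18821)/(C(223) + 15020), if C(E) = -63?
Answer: 51121/14957 ≈ 3.4179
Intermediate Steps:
(32300 + 18821)/(C(223) + 15020) = (32300 + 18821)/(-63 + 15020) = 51121/14957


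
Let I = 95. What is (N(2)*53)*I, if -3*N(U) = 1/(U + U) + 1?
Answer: -25175/12 ≈ -2097.9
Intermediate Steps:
N(U) = -1/3 - 1/(6*U) (N(U) = -(1/(U + U) + 1)/3 = -(1/(2*U) + 1)/3 = -(1 + 1/(2*U))/3 = -1/3 - 1/(6*U))
(N(2)*53)*I = (((1/6)*(-1 - 2*2)/2)*53)*95 = (((1/6)*(1/2)*(-1 - 4))*53)*95 = (((1/6)*(1/2)*(-5))*53)*95 = -5/12*53*95 = -265/12*95 = -25175/12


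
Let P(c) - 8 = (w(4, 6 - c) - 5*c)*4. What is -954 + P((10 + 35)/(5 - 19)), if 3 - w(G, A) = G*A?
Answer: -7120/7 ≈ -1017.1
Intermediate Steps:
w(G, A) = 3 - A*G (w(G, A) = 3 - G*A = 3 - A*G)
P(c) = -76 - 4*c (P(c) = 8 + ((3 - 1*(6 - c)*4) - 5*c)*4 = 8 + ((3 + (-24 + 4*c)) - 5*c)*4 = 8 + ((-21 + 4*c) - 5*c)*4 = 8 + (-21 - c)*4 = 8 + (-84 - 4*c) = -76 - 4*c)
-954 + P((10 + 35)/(5 - 19)) = -954 + (-76 - 4*(10 + 35)/(5 - 19)) = -954 + (-76 - 180/(-14)) = -954 + (-76 - 180*(-1)/14) = -954 + (-76 - 4*(-45/14)) = -954 + (-76 + 90/7) = -954 - 442/7 = -7120/7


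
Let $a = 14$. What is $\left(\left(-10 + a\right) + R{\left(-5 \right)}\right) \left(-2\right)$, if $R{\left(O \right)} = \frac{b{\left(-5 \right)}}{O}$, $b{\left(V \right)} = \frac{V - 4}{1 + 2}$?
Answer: $- \frac{46}{5} \approx -9.2$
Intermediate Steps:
$b{\left(V \right)} = - \frac{4}{3} + \frac{V}{3}$ ($b{\left(V \right)} = \frac{-4 + V}{3} = \left(-4 + V\right) \frac{1}{3} = - \frac{4}{3} + \frac{V}{3}$)
$R{\left(O \right)} = - \frac{3}{O}$ ($R{\left(O \right)} = \frac{- \frac{4}{3} + \frac{1}{3} \left(-5\right)}{O} = \frac{- \frac{4}{3} - \frac{5}{3}}{O} = - \frac{3}{O}$)
$\left(\left(-10 + a\right) + R{\left(-5 \right)}\right) \left(-2\right) = \left(\left(-10 + 14\right) - \frac{3}{-5}\right) \left(-2\right) = \left(4 - - \frac{3}{5}\right) \left(-2\right) = \left(4 + \frac{3}{5}\right) \left(-2\right) = \frac{23}{5} \left(-2\right) = - \frac{46}{5}$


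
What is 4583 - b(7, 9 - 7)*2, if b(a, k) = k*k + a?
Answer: 4561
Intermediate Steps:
b(a, k) = a + k**2 (b(a, k) = k**2 + a = a + k**2)
4583 - b(7, 9 - 7)*2 = 4583 - (7 + (9 - 7)**2)*2 = 4583 - (7 + 2**2)*2 = 4583 - (7 + 4)*2 = 4583 - 11*2 = 4583 - 1*22 = 4583 - 22 = 4561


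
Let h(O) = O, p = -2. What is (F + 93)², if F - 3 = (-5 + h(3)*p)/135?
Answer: 167676601/18225 ≈ 9200.4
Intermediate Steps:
F = 394/135 (F = 3 + (-5 + 3*(-2))/135 = 3 + (-5 - 6)*(1/135) = 3 - 11*1/135 = 3 - 11/135 = 394/135 ≈ 2.9185)
(F + 93)² = (394/135 + 93)² = (12949/135)² = 167676601/18225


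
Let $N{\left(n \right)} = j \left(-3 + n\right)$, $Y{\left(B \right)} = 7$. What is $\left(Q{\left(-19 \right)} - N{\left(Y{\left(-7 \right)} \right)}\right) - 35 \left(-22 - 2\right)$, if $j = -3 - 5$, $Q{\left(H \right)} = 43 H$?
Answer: $55$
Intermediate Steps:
$j = -8$
$N{\left(n \right)} = 24 - 8 n$ ($N{\left(n \right)} = - 8 \left(-3 + n\right) = 24 - 8 n$)
$\left(Q{\left(-19 \right)} - N{\left(Y{\left(-7 \right)} \right)}\right) - 35 \left(-22 - 2\right) = \left(43 \left(-19\right) - \left(24 - 56\right)\right) - 35 \left(-22 - 2\right) = \left(-817 - \left(24 - 56\right)\right) - 35 \left(-24\right) = \left(-817 - -32\right) - -840 = \left(-817 + 32\right) + 840 = -785 + 840 = 55$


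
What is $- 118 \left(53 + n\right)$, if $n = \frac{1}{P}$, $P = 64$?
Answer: $- \frac{200187}{32} \approx -6255.8$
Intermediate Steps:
$n = \frac{1}{64} \approx 0.015625$
$- 118 \left(53 + n\right) = - 118 \left(53 + \frac{1}{64}\right) = \left(-118\right) \frac{3393}{64} = - \frac{200187}{32}$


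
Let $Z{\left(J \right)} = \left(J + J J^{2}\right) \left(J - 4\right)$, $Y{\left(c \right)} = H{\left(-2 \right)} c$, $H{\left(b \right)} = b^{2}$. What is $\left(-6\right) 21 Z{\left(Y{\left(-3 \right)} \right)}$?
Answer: $-3507840$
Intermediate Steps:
$Y{\left(c \right)} = 4 c$ ($Y{\left(c \right)} = \left(-2\right)^{2} c = 4 c$)
$Z{\left(J \right)} = \left(-4 + J\right) \left(J + J^{3}\right)$ ($Z{\left(J \right)} = \left(J + J^{3}\right) \left(-4 + J\right) = \left(-4 + J\right) \left(J + J^{3}\right)$)
$\left(-6\right) 21 Z{\left(Y{\left(-3 \right)} \right)} = \left(-6\right) 21 \cdot 4 \left(-3\right) \left(-4 + 4 \left(-3\right) + \left(4 \left(-3\right)\right)^{3} - 4 \left(4 \left(-3\right)\right)^{2}\right) = - 126 \left(- 12 \left(-4 - 12 + \left(-12\right)^{3} - 4 \left(-12\right)^{2}\right)\right) = - 126 \left(- 12 \left(-4 - 12 - 1728 - 576\right)\right) = - 126 \left(\left(-12\right) \left(-2320\right)\right) = \left(-126\right) 27840 = -3507840$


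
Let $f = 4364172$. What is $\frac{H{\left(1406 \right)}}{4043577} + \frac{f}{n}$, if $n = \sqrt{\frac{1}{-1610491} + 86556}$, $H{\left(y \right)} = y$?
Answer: $\frac{1406}{4043577} + \frac{4364172 \sqrt{224498675232516545}}{139397658995} \approx 14834.0$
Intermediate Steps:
$n = \frac{\sqrt{224498675232516545}}{1610491}$ ($n = \sqrt{- \frac{1}{1610491} + 86556} = \sqrt{\frac{139397658995}{1610491}} = \frac{\sqrt{224498675232516545}}{1610491} \approx 294.2$)
$\frac{H{\left(1406 \right)}}{4043577} + \frac{f}{n} = \frac{1406}{4043577} + \frac{4364172}{\frac{1}{1610491} \sqrt{224498675232516545}} = 1406 \cdot \frac{1}{4043577} + 4364172 \frac{\sqrt{224498675232516545}}{139397658995} = \frac{1406}{4043577} + \frac{4364172 \sqrt{224498675232516545}}{139397658995}$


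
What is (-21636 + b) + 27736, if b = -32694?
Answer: -26594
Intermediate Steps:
(-21636 + b) + 27736 = (-21636 - 32694) + 27736 = -54330 + 27736 = -26594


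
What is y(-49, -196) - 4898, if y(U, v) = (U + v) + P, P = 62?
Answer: -5081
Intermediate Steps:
y(U, v) = 62 + U + v (y(U, v) = (U + v) + 62 = 62 + U + v)
y(-49, -196) - 4898 = (62 - 49 - 196) - 4898 = -183 - 4898 = -5081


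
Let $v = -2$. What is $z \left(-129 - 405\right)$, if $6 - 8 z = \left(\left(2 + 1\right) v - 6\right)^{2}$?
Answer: $\frac{18423}{2} \approx 9211.5$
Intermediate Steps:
$z = - \frac{69}{4}$ ($z = \frac{3}{4} - \frac{\left(\left(2 + 1\right) \left(-2\right) - 6\right)^{2}}{8} = \frac{3}{4} - \frac{\left(3 \left(-2\right) - 6\right)^{2}}{8} = \frac{3}{4} - \frac{\left(-6 - 6\right)^{2}}{8} = \frac{3}{4} - \frac{\left(-12\right)^{2}}{8} = \frac{3}{4} - 18 = - \frac{69}{4} \approx -17.25$)
$z \left(-129 - 405\right) = - \frac{69 \left(-129 - 405\right)}{4} = \left(- \frac{69}{4}\right) \left(-534\right) = \frac{18423}{2}$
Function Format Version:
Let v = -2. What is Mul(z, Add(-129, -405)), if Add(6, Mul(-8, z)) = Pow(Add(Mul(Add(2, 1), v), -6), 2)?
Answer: Rational(18423, 2) ≈ 9211.5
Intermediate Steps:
z = Rational(-69, 4) (z = Add(Rational(3, 4), Mul(Rational(-1, 8), Pow(Add(Mul(Add(2, 1), -2), -6), 2))) = Add(Rational(3, 4), Mul(Rational(-1, 8), Pow(Add(Mul(3, -2), -6), 2))) = Add(Rational(3, 4), Mul(Rational(-1, 8), Pow(Add(-6, -6), 2))) = Add(Rational(3, 4), Mul(Rational(-1, 8), Pow(-12, 2))) = Add(Rational(3, 4), Mul(Rational(-1, 8), 144)) = Add(Rational(3, 4), -18) = Rational(-69, 4) ≈ -17.250)
Mul(z, Add(-129, -405)) = Mul(Rational(-69, 4), Add(-129, -405)) = Mul(Rational(-69, 4), -534) = Rational(18423, 2)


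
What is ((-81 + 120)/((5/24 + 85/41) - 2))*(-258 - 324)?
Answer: -22334832/277 ≈ -80631.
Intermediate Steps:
((-81 + 120)/((5/24 + 85/41) - 2))*(-258 - 324) = (39/((5*(1/24) + 85*(1/41)) - 2))*(-582) = (39/((5/24 + 85/41) - 2))*(-582) = (39/(2245/984 - 2))*(-582) = (39/(277/984))*(-582) = (39*(984/277))*(-582) = (38376/277)*(-582) = -22334832/277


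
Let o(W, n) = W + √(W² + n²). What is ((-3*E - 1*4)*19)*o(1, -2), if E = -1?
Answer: -19 - 19*√5 ≈ -61.485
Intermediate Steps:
((-3*E - 1*4)*19)*o(1, -2) = ((-3*(-1) - 1*4)*19)*(1 + √(1² + (-2)²)) = ((3 - 4)*19)*(1 + √(1 + 4)) = (-1*19)*(1 + √5) = -19*(1 + √5) = -19 - 19*√5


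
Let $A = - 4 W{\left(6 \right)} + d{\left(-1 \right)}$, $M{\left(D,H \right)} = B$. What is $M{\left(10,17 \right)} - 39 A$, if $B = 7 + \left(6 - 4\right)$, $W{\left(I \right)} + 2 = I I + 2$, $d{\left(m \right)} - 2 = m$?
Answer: $5586$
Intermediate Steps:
$d{\left(m \right)} = 2 + m$
$W{\left(I \right)} = I^{2}$ ($W{\left(I \right)} = -2 + \left(I I + 2\right) = -2 + \left(I^{2} + 2\right) = -2 + \left(2 + I^{2}\right) = I^{2}$)
$B = 9$ ($B = 7 + \left(6 - 4\right) = 7 + 2 = 9$)
$M{\left(D,H \right)} = 9$
$A = -143$ ($A = - 4 \cdot 6^{2} + \left(2 - 1\right) = \left(-4\right) 36 + 1 = -144 + 1 = -143$)
$M{\left(10,17 \right)} - 39 A = 9 - -5577 = 9 + 5577 = 5586$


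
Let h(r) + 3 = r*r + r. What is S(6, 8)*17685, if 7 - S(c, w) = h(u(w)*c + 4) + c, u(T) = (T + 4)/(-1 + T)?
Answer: -185763240/49 ≈ -3.7911e+6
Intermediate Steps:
u(T) = (4 + T)/(-1 + T)
h(r) = -3 + r + r² (h(r) = -3 + (r*r + r) = -3 + (r² + r) = -3 + (r + r²) = -3 + r + r²)
S(c, w) = 6 - c - (4 + c*(4 + w)/(-1 + w))² - c*(4 + w)/(-1 + w) (S(c, w) = 7 - ((-3 + (((4 + w)/(-1 + w))*c + 4) + (((4 + w)/(-1 + w))*c + 4)²) + c) = 7 - ((-3 + (c*(4 + w)/(-1 + w) + 4) + (c*(4 + w)/(-1 + w) + 4)²) + c) = 7 - ((-3 + (4 + c*(4 + w)/(-1 + w)) + (4 + c*(4 + w)/(-1 + w))²) + c) = 7 - ((1 + (4 + c*(4 + w)/(-1 + w))² + c*(4 + w)/(-1 + w)) + c) = 7 - (1 + c + (4 + c*(4 + w)/(-1 + w))² + c*(4 + w)/(-1 + w)) = 7 + (-1 - c - (4 + c*(4 + w)/(-1 + w))² - c*(4 + w)/(-1 + w)) = 6 - c - (4 + c*(4 + w)/(-1 + w))² - c*(4 + w)/(-1 + w))
S(6, 8)*17685 = (((-1 + 8)³*(6 - 1*6) + (-4 + 4*8 + 6*(4 + 8))²*(1 - 1*8) - 1*6*(-1 + 8)²*(4 + 8))/(-1 + 8)³)*17685 = ((7³*(6 - 6) + (-4 + 32 + 6*12)²*(1 - 8) - 1*6*7²*12)/7³)*17685 = ((343*0 + (-4 + 32 + 72)²*(-7) - 1*6*49*12)/343)*17685 = ((0 + 100²*(-7) - 3528)/343)*17685 = ((0 + 10000*(-7) - 3528)/343)*17685 = ((0 - 70000 - 3528)/343)*17685 = ((1/343)*(-73528))*17685 = -10504/49*17685 = -185763240/49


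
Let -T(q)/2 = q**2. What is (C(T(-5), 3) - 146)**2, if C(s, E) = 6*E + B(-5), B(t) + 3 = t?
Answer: 18496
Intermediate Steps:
B(t) = -3 + t
T(q) = -2*q**2
C(s, E) = -8 + 6*E (C(s, E) = 6*E + (-3 - 5) = 6*E - 8 = -8 + 6*E)
(C(T(-5), 3) - 146)**2 = ((-8 + 6*3) - 146)**2 = ((-8 + 18) - 146)**2 = (10 - 146)**2 = (-136)**2 = 18496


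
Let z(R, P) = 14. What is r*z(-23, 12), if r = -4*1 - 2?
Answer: -84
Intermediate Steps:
r = -6 (r = -4 - 2 = -6)
r*z(-23, 12) = -6*14 = -84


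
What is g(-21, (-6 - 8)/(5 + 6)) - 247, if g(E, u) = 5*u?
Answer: -2787/11 ≈ -253.36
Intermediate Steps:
g(-21, (-6 - 8)/(5 + 6)) - 247 = 5*((-6 - 8)/(5 + 6)) - 247 = 5*(-14/11) - 247 = -70/11 - 247 = -2787/11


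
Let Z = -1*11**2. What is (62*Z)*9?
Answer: -67518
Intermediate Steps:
Z = -121 (Z = -1*121 = -121)
(62*Z)*9 = (62*(-121))*9 = -7502*9 = -67518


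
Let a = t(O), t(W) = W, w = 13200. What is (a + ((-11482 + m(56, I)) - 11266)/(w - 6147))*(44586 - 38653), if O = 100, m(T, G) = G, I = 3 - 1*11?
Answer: 4049533552/7053 ≈ 5.7416e+5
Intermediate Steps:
I = -8 (I = 3 - 11 = -8)
a = 100
(a + ((-11482 + m(56, I)) - 11266)/(w - 6147))*(44586 - 38653) = (100 + ((-11482 - 8) - 11266)/(13200 - 6147))*(44586 - 38653) = (100 + (-11490 - 11266)/7053)*5933 = (100 - 22756*1/7053)*5933 = (100 - 22756/7053)*5933 = (682544/7053)*5933 = 4049533552/7053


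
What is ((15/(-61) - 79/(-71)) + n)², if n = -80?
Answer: 117461111076/18757561 ≈ 6262.1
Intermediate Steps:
((15/(-61) - 79/(-71)) + n)² = ((15/(-61) - 79/(-71)) - 80)² = ((15*(-1/61) - 79*(-1/71)) - 80)² = ((-15/61 + 79/71) - 80)² = (3754/4331 - 80)² = (-342726/4331)² = 117461111076/18757561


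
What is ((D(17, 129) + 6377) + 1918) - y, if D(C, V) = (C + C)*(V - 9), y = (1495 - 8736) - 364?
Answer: 19980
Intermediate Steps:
y = -7605 (y = -7241 - 364 = -7605)
D(C, V) = 2*C*(-9 + V) (D(C, V) = (2*C)*(-9 + V) = 2*C*(-9 + V))
((D(17, 129) + 6377) + 1918) - y = ((2*17*(-9 + 129) + 6377) + 1918) - 1*(-7605) = ((2*17*120 + 6377) + 1918) + 7605 = ((4080 + 6377) + 1918) + 7605 = (10457 + 1918) + 7605 = 12375 + 7605 = 19980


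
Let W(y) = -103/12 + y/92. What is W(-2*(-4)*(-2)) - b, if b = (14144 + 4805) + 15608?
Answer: -9540149/276 ≈ -34566.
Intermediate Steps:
W(y) = -103/12 + y/92 (W(y) = -103*1/12 + y*(1/92) = -103/12 + y/92)
b = 34557 (b = 18949 + 15608 = 34557)
W(-2*(-4)*(-2)) - b = (-103/12 + (-2*(-4)*(-2))/92) - 1*34557 = (-103/12 + (8*(-2))/92) - 34557 = (-103/12 + (1/92)*(-16)) - 34557 = (-103/12 - 4/23) - 34557 = -2417/276 - 34557 = -9540149/276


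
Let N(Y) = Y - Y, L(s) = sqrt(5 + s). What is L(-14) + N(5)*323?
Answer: 3*I ≈ 3.0*I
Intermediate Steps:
N(Y) = 0
L(-14) + N(5)*323 = sqrt(5 - 14) + 0*323 = sqrt(-9) + 0 = 3*I + 0 = 3*I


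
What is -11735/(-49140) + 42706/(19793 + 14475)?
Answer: 9618107/6476652 ≈ 1.4850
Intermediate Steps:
-11735/(-49140) + 42706/(19793 + 14475) = -11735*(-1/49140) + 42706/34268 = 2347/9828 + 42706*(1/34268) = 2347/9828 + 21353/17134 = 9618107/6476652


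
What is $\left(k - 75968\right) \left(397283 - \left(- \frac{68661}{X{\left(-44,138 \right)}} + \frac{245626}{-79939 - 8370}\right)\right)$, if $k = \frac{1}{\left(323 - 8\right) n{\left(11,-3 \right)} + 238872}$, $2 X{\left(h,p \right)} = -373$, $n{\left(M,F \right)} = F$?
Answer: $- \frac{78771179879282255434295}{2612379533413} \approx -3.0153 \cdot 10^{10}$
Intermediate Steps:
$X{\left(h,p \right)} = - \frac{373}{2}$ ($X{\left(h,p \right)} = \frac{1}{2} \left(-373\right) = - \frac{373}{2}$)
$k = \frac{1}{237927}$ ($k = \frac{1}{\left(323 - 8\right) \left(-3\right) + 238872} = \frac{1}{315 \left(-3\right) + 238872} = \frac{1}{-945 + 238872} = \frac{1}{237927} \approx 4.203 \cdot 10^{-6}$)
$\left(k - 75968\right) \left(397283 - \left(- \frac{68661}{X{\left(-44,138 \right)}} + \frac{245626}{-79939 - 8370}\right)\right) = \left(\frac{1}{237927} - 75968\right) \left(397283 - \left(\frac{137322}{373} + \frac{245626}{-79939 - 8370}\right)\right) = - \frac{18074838335 \left(397283 - \left(\frac{137322}{373} + \frac{245626}{-79939 - 8370}\right)\right)}{237927} = - \frac{18074838335 \left(397283 - \left(\frac{137322}{373} + \frac{245626}{-88309}\right)\right)}{237927} = - \frac{18074838335 \left(397283 - \frac{12035150000}{32939257}\right)}{237927} = \left(- \frac{18074838335}{237927}\right) \frac{13074171688731}{32939257} = - \frac{78771179879282255434295}{2612379533413}$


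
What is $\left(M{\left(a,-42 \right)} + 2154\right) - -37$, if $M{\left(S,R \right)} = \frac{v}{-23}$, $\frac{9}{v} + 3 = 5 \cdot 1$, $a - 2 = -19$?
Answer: $\frac{100777}{46} \approx 2190.8$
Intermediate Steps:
$a = -17$ ($a = 2 - 19 = -17$)
$v = \frac{9}{2}$ ($v = \frac{9}{-3 + 5 \cdot 1} = \frac{9}{-3 + 5} = \frac{9}{2} \approx 4.5$)
$M{\left(S,R \right)} = - \frac{9}{46}$ ($M{\left(S,R \right)} = \frac{9}{2 \left(-23\right)} = \frac{9}{2} \left(- \frac{1}{23}\right) = - \frac{9}{46}$)
$\left(M{\left(a,-42 \right)} + 2154\right) - -37 = \left(- \frac{9}{46} + 2154\right) - -37 = \frac{99075}{46} + 37 = \frac{100777}{46}$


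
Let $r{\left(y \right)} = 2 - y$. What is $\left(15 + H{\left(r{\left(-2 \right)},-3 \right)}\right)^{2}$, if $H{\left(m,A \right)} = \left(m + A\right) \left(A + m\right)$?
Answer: $256$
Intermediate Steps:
$H{\left(m,A \right)} = \left(A + m\right)^{2}$ ($H{\left(m,A \right)} = \left(A + m\right) \left(A + m\right) = \left(A + m\right)^{2}$)
$\left(15 + H{\left(r{\left(-2 \right)},-3 \right)}\right)^{2} = \left(15 + \left(-3 + \left(2 - -2\right)\right)^{2}\right)^{2} = \left(15 + \left(-3 + \left(2 + 2\right)\right)^{2}\right)^{2} = \left(15 + \left(-3 + 4\right)^{2}\right)^{2} = \left(15 + 1^{2}\right)^{2} = \left(15 + 1\right)^{2} = 16^{2} = 256$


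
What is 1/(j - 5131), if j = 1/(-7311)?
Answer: -7311/37512742 ≈ -0.00019489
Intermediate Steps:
j = -1/7311 ≈ -0.00013678
1/(j - 5131) = 1/(-1/7311 - 5131) = 1/(-37512742/7311) = -7311/37512742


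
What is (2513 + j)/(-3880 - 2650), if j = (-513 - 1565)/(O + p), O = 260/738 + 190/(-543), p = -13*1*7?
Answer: -15411894349/39686982670 ≈ -0.38834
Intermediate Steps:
p = -91 (p = -13*7 = -91)
O = 160/66789 (O = 260*(1/738) + 190*(-1/543) = 130/369 - 190/543 = 160/66789 ≈ 0.0023956)
j = 138787542/6077639 (j = (-513 - 1565)/(160/66789 - 91) = -2078/(-6077639/66789) = -2078*(-66789/6077639) = 138787542/6077639 ≈ 22.836)
(2513 + j)/(-3880 - 2650) = (2513 + 138787542/6077639)/(-3880 - 2650) = (15411894349/6077639)/(-6530) = (15411894349/6077639)*(-1/6530) = -15411894349/39686982670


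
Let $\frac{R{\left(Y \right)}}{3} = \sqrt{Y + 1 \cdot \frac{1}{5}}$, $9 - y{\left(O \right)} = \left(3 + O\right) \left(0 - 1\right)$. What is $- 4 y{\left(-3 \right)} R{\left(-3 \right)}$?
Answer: $- \frac{108 i \sqrt{70}}{5} \approx - 180.72 i$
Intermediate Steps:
$y{\left(O \right)} = 12 + O$ ($y{\left(O \right)} = 9 - \left(3 + O\right) \left(0 - 1\right) = 9 - \left(3 + O\right) \left(-1\right) = 9 - \left(-3 - O\right) = 9 + \left(3 + O\right) = 12 + O$)
$R{\left(Y \right)} = 3 \sqrt{\frac{1}{5} + Y}$ ($R{\left(Y \right)} = 3 \sqrt{Y + 1 \cdot \frac{1}{5}} = 3 \sqrt{Y + \frac{1}{5}} = 3 \sqrt{\frac{1}{5} + Y}$)
$- 4 y{\left(-3 \right)} R{\left(-3 \right)} = - 4 \left(12 - 3\right) \frac{3 \sqrt{5 + 25 \left(-3\right)}}{5} = \left(-4\right) 9 \frac{3 \sqrt{5 - 75}}{5} = - 36 \frac{3 \sqrt{-70}}{5} = - 36 \frac{3 i \sqrt{70}}{5} = - \frac{108 i \sqrt{70}}{5}$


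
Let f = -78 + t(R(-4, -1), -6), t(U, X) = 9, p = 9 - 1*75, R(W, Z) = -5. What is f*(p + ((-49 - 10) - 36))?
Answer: 11109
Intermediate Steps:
p = -66 (p = 9 - 75 = -66)
f = -69 (f = -78 + 9 = -69)
f*(p + ((-49 - 10) - 36)) = -69*(-66 + ((-49 - 10) - 36)) = -69*(-66 + (-59 - 36)) = -69*(-66 - 95) = -69*(-161) = 11109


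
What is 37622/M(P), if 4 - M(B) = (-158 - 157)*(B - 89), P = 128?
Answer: 37622/12289 ≈ 3.0614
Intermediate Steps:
M(B) = -28031 + 315*B (M(B) = 4 - (-158 - 157)*(B - 89) = 4 - (-315)*(-89 + B) = 4 - (28035 - 315*B) = 4 + (-28035 + 315*B) = -28031 + 315*B)
37622/M(P) = 37622/(-28031 + 315*128) = 37622/(-28031 + 40320) = 37622/12289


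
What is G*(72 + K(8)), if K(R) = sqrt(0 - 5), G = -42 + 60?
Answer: 1296 + 18*I*sqrt(5) ≈ 1296.0 + 40.249*I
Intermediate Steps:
G = 18
K(R) = I*sqrt(5) (K(R) = sqrt(-5) = I*sqrt(5))
G*(72 + K(8)) = 18*(72 + I*sqrt(5)) = 1296 + 18*I*sqrt(5)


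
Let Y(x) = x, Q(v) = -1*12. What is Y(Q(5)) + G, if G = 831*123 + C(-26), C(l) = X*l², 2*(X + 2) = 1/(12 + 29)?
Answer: 4135147/41 ≈ 1.0086e+5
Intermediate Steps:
X = -163/82 (X = -2 + 1/(2*(12 + 29)) = -2 + (½)/41 = -2 + (½)*(1/41) = -2 + 1/82 = -163/82 ≈ -1.9878)
Q(v) = -12
C(l) = -163*l²/82
G = 4135639/41 (G = 831*123 - 163/82*(-26)² = 102213 - 163/82*676 = 102213 - 55094/41 = 4135639/41 ≈ 1.0087e+5)
Y(Q(5)) + G = -12 + 4135639/41 = 4135147/41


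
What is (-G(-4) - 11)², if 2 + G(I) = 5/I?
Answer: 961/16 ≈ 60.063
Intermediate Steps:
G(I) = -2 + 5/I
(-G(-4) - 11)² = (-(-2 + 5/(-4)) - 11)² = (-(-2 + 5*(-¼)) - 11)² = (-(-2 - 5/4) - 11)² = (-1*(-13/4) - 11)² = (13/4 - 11)² = (-31/4)² = 961/16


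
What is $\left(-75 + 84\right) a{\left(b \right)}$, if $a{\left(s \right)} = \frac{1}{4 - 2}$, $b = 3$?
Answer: $\frac{9}{2} \approx 4.5$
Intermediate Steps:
$a{\left(s \right)} = \frac{1}{2}$
$\left(-75 + 84\right) a{\left(b \right)} = \left(-75 + 84\right) \frac{1}{2} = 9 \cdot \frac{1}{2} = \frac{9}{2}$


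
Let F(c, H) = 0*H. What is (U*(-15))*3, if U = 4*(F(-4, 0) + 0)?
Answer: 0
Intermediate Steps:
F(c, H) = 0
U = 0 (U = 4*(0 + 0) = 4*0 = 0)
(U*(-15))*3 = (0*(-15))*3 = 0*3 = 0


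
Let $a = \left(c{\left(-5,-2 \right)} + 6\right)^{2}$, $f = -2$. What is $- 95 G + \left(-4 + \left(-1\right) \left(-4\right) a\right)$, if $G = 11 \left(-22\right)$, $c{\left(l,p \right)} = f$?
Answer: $23050$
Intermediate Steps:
$c{\left(l,p \right)} = -2$
$a = 16$ ($a = \left(-2 + 6\right)^{2} = 4^{2} = 16$)
$G = -242$
$- 95 G + \left(-4 + \left(-1\right) \left(-4\right) a\right) = \left(-95\right) \left(-242\right) - \left(4 - \left(-1\right) \left(-4\right) 16\right) = 22990 + \left(-4 + 4 \cdot 16\right) = 22990 + \left(-4 + 64\right) = 22990 + 60 = 23050$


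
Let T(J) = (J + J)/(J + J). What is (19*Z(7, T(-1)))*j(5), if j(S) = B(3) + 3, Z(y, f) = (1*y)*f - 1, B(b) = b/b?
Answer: 456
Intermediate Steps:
B(b) = 1
T(J) = 1 (T(J) = (2*J)/((2*J)) = (2*J)*(1/(2*J)) = 1)
Z(y, f) = -1 + f*y (Z(y, f) = y*f - 1 = f*y - 1 = -1 + f*y)
j(S) = 4 (j(S) = 1 + 3 = 4)
(19*Z(7, T(-1)))*j(5) = (19*(-1 + 1*7))*4 = (19*(-1 + 7))*4 = (19*6)*4 = 114*4 = 456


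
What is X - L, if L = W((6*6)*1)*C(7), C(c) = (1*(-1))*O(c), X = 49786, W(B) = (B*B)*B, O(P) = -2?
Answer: -43526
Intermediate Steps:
W(B) = B³ (W(B) = B²*B = B³)
C(c) = 2 (C(c) = (1*(-1))*(-2) = -1*(-2) = 2)
L = 93312 (L = ((6*6)*1)³*2 = (36*1)³*2 = 36³*2 = 46656*2 = 93312)
X - L = 49786 - 1*93312 = 49786 - 93312 = -43526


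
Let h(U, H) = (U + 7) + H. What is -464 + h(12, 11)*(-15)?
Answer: -914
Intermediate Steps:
h(U, H) = 7 + H + U (h(U, H) = (7 + U) + H = 7 + H + U)
-464 + h(12, 11)*(-15) = -464 + (7 + 11 + 12)*(-15) = -464 + 30*(-15) = -464 - 450 = -914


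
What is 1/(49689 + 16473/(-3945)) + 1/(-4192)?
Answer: -7477883/34235825056 ≈ -0.00021842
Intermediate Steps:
1/(49689 + 16473/(-3945)) + 1/(-4192) = 1/(49689 + 16473*(-1/3945)) - 1/4192 = 1/(49689 - 5491/1315) - 1/4192 = 1/(65335544/1315) - 1/4192 = 1315/65335544 - 1/4192 = -7477883/34235825056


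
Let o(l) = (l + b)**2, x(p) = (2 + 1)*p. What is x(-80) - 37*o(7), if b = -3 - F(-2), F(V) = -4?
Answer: -2608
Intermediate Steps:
x(p) = 3*p
b = 1 (b = -3 - 1*(-4) = -3 + 4 = 1)
o(l) = (1 + l)**2 (o(l) = (l + 1)**2 = (1 + l)**2)
x(-80) - 37*o(7) = 3*(-80) - 37*(1 + 7)**2 = -240 - 37*8**2 = -240 - 37*64 = -240 - 1*2368 = -240 - 2368 = -2608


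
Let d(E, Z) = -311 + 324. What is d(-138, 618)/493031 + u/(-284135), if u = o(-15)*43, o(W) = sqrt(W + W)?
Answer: 13/493031 - 43*I*sqrt(30)/284135 ≈ 2.6368e-5 - 0.0008289*I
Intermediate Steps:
o(W) = sqrt(2)*sqrt(W) (o(W) = sqrt(2*W) = sqrt(2)*sqrt(W))
d(E, Z) = 13
u = 43*I*sqrt(30) (u = (sqrt(2)*sqrt(-15))*43 = (sqrt(2)*(I*sqrt(15)))*43 = (I*sqrt(30))*43 = 43*I*sqrt(30) ≈ 235.52*I)
d(-138, 618)/493031 + u/(-284135) = 13/493031 + (43*I*sqrt(30))/(-284135) = 13*(1/493031) + (43*I*sqrt(30))*(-1/284135) = 13/493031 - 43*I*sqrt(30)/284135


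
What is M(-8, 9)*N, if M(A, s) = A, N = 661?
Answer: -5288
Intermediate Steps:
M(-8, 9)*N = -8*661 = -5288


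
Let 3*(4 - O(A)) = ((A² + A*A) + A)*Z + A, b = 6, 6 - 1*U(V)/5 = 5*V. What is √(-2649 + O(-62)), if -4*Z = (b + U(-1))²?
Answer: √85034562/6 ≈ 1536.9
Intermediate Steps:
U(V) = 30 - 25*V
Z = -3721/4 (Z = -(6 + (30 - 25*(-1)))²/4 = -(6 + (30 + 25))²/4 = -(6 + 55)²/4 = -¼*61² = -¼*3721 = -3721/4 ≈ -930.25)
O(A) = 4 + 1239*A/4 + 3721*A²/6 (O(A) = 4 - (((A² + A*A) + A)*(-3721/4) + A)/3 = 4 - (((A² + A²) + A)*(-3721/4) + A)/3 = 4 - ((2*A² + A)*(-3721/4) + A)/3 = 4 - ((A + 2*A²)*(-3721/4) + A)/3 = 4 - ((-3721*A²/2 - 3721*A/4) + A)/3 = 4 - (-3721*A²/2 - 3717*A/4)/3 = 4 + (1239*A/4 + 3721*A²/6) = 4 + 1239*A/4 + 3721*A²/6)
√(-2649 + O(-62)) = √(-2649 + (4 + (1239/4)*(-62) + (3721/6)*(-62)²)) = √(-2649 + (4 - 38409/2 + (3721/6)*3844)) = √(-2649 + (4 - 38409/2 + 7151762/3)) = √(-2649 + 14188321/6) = √(14172427/6) = √85034562/6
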